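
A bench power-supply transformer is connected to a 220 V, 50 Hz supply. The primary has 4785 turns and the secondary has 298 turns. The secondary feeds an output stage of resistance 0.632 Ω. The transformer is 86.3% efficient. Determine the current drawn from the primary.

V_s = 220 × 298/4785 = 13.701 V.
I_s = V_s/R = 13.701/0.632 = 21.679 A.
P_out = V_s I_s = 13.701 × 21.679 = 297.03 W.
P_in = P_out/η = 297.03/0.863 = 344.18 W.
I_p = P_in/V_p = 344.18/220 = 1.56 A.

I_p ≈ 1.56 A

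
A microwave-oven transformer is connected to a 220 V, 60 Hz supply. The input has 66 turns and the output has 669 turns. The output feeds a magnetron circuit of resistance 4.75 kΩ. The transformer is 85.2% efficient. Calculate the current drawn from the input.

V_out = 220 × 669/66 = 2230.0 V.
I_out = V_out/R = 2230.0/4750 = 0.46947 A.
P_out = V_out I_out = 2230.0 × 0.46947 = 1046.9 W.
P_in = P_out/η = 1046.9/0.852 = 1228.8 W.
I_in = P_in/V_in = 1228.8/220 = 5.59 A.

I_in ≈ 5.59 A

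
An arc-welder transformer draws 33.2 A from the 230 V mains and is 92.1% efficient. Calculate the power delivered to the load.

P_out ≈ 7030 W

P_in = V_p I_p = 230 × 33.2 = 7636.0 W.
P_out = η P_in = 0.921 × 7636.0 = 7030 W.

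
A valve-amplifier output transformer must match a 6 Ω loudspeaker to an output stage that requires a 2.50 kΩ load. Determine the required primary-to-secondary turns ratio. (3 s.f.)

Z_p/Z_s = (N_p/N_s)², so N_p/N_s = √(2500/6) = √417 = 20.4.

N_p/N_s ≈ 20.4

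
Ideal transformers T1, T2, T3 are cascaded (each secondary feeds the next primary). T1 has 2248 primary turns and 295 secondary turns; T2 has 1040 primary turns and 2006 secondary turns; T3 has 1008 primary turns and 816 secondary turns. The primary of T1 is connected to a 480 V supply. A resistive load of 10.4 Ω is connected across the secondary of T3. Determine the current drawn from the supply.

Secondary of T1: V = 480.00 × 295/2248 = 62.989 V.
Secondary of T2: V = 62.989 × 2006/1040 = 121.50 V.
Secondary of T3: V = 121.50 × 816/1008 = 98.354 V.
I_load = 98.354/10.4 = 9.4572 A, so P_out = 98.354 × 9.4572 = 930.15 W.
All ideal ⇒ P_in = P_out, so I_supply = 930.15/480 = 1.94 A.

I_supply ≈ 1.94 A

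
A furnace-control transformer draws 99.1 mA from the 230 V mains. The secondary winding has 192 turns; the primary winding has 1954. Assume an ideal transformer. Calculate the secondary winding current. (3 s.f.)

I_s/I_p = N_p/N_s, so I_s = 0.0991 × 1954/192 = 1.01 A.

I_s ≈ 1.01 A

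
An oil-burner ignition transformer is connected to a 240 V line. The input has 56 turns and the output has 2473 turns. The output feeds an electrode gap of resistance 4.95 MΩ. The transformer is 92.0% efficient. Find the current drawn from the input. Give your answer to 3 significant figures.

V_out = 240 × 2473/56 = 10599 V.
I_out = V_out/R = 10599/(4.95×10^6) = 0.0021411 A.
P_out = V_out I_out = 10599 × 0.0021411 = 22.693 W.
P_in = P_out/η = 22.693/0.920 = 24.666 W.
I_in = P_in/V_in = 24.666/240 = 0.103 A.

I_in ≈ 0.103 A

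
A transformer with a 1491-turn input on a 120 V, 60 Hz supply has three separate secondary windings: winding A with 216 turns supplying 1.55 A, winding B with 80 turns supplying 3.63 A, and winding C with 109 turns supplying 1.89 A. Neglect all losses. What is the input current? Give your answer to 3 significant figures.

I_in ≈ 0.557 A

V_A = 120 × 216/1491 = 17.384 V; V_B = 120 × 80/1491 = 6.4386 V; V_C = 120 × 109/1491 = 8.7726 V.
P_out = V_A I_A + V_B I_B + V_C I_C = 17.384×1.55 + 6.4386×3.63 + 8.7726×1.89 = 26.946 + 23.372 + 16.580 = 66.898 W.
Ideal ⇒ P_in = P_out, so I_in = P_out/V_in = 66.898/120 = 0.557 A.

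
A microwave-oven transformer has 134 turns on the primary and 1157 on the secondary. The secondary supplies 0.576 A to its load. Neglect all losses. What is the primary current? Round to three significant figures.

I_p ≈ 4.97 A

For an ideal transformer I_p/I_s = N_s/N_p, so I_p = 0.576 × 1157/134 = 4.97 A.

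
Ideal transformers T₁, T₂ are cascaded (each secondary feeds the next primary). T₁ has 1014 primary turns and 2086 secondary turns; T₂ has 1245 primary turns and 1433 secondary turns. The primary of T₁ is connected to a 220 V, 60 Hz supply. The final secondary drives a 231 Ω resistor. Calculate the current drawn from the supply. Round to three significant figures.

After T₁: V = 220.00 × 2086/1014 = 452.58 V.
After T₂: V = 452.58 × 1433/1245 = 520.93 V.
I_load = 520.93/231 = 2.2551 A, so P_out = 520.93 × 2.2551 = 1174.7 W.
All ideal ⇒ P_in = P_out, so I_supply = 1174.7/220 = 5.34 A.

I_supply ≈ 5.34 A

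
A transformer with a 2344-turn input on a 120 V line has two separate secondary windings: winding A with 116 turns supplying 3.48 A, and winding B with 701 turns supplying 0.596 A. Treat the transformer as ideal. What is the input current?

I_in ≈ 0.350 A

V_A = 120 × 116/2344 = 5.9386 V; V_B = 120 × 701/2344 = 35.887 V.
P_out = V_A I_A + V_B I_B = 5.9386×3.48 + 35.887×0.596 = 20.666 + 21.389 = 42.055 W.
Ideal ⇒ P_in = P_out, so I_in = P_out/V_in = 42.055/120 = 0.350 A.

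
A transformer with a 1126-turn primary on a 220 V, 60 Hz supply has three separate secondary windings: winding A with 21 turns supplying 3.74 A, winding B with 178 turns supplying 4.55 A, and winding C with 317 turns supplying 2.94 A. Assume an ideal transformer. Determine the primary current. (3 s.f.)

I_p ≈ 1.62 A

V_A = 220 × 21/1126 = 4.1030 V; V_B = 220 × 178/1126 = 34.778 V; V_C = 220 × 317/1126 = 61.936 V.
P_out = V_A I_A + V_B I_B + V_C I_C = 4.1030×3.74 + 34.778×4.55 + 61.936×2.94 = 15.345 + 158.24 + 182.09 = 355.68 W.
Ideal ⇒ P_in = P_out, so I_p = P_out/V_p = 355.68/220 = 1.62 A.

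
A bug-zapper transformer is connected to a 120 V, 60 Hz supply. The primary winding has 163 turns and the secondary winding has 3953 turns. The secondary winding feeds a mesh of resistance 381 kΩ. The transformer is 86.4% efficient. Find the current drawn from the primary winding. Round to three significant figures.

I_p ≈ 0.214 A

V_s = 120 × 3953/163 = 2910.2 V.
I_s = V_s/R = 2910.2/381000 = 0.0076383 A.
P_out = V_s I_s = 2910.2 × 0.0076383 = 22.229 W.
P_in = P_out/η = 22.229/0.864 = 25.728 W.
I_p = P_in/V_p = 25.728/120 = 0.214 A.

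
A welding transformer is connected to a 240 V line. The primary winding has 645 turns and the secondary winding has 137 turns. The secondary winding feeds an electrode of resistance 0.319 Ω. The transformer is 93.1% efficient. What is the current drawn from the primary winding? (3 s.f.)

I_p ≈ 36.5 A

V_s = 240 × 137/645 = 50.977 V.
I_s = V_s/R = 50.977/0.319 = 159.80 A.
P_out = V_s I_s = 50.977 × 159.80 = 8146.2 W.
P_in = P_out/η = 8146.2/0.931 = 8749.9 W.
I_p = P_in/V_p = 8749.9/240 = 36.5 A.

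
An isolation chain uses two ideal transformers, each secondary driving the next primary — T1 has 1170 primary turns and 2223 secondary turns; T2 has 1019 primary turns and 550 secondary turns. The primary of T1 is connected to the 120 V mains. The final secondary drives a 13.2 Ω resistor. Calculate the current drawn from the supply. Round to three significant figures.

Secondary of T1: V = 120.00 × 2223/1170 = 228.00 V.
Secondary of T2: V = 228.00 × 550/1019 = 123.06 V.
I_load = 123.06/13.2 = 9.3229 A, so P_out = 123.06 × 9.3229 = 1147.3 W.
All ideal ⇒ P_in = P_out, so I_supply = 1147.3/120 = 9.56 A.

I_supply ≈ 9.56 A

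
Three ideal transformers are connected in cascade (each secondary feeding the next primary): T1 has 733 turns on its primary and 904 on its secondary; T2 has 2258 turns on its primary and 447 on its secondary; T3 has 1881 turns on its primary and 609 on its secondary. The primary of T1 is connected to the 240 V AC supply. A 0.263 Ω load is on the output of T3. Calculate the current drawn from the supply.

I_supply ≈ 5.70 A

Secondary of T1: V = 240.00 × 904/733 = 295.99 V.
Secondary of T2: V = 295.99 × 447/2258 = 58.595 V.
Secondary of T3: V = 58.595 × 609/1881 = 18.971 V.
I_load = 18.971/0.263 = 72.133 A, so P_out = 18.971 × 72.133 = 1368.4 W.
All ideal ⇒ P_in = P_out, so I_supply = 1368.4/240 = 5.70 A.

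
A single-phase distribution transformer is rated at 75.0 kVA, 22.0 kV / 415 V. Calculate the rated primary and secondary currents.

I_p = S/V_p = 75000/22000 = 3.41 A.
I_s = S/V_s = 75000/415 = 181 A.

I_p ≈ 3.41 A, I_s ≈ 181 A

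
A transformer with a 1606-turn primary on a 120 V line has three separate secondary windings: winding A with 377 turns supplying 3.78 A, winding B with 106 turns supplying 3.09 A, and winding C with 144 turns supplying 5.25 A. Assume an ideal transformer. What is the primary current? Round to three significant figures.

I_p ≈ 1.56 A

V_A = 120 × 377/1606 = 28.169 V; V_B = 120 × 106/1606 = 7.9203 V; V_C = 120 × 144/1606 = 10.760 V.
P_out = V_A I_A + V_B I_B + V_C I_C = 28.169×3.78 + 7.9203×3.09 + 10.760×5.25 = 106.48 + 24.474 + 56.488 = 187.44 W.
Ideal ⇒ P_in = P_out, so I_p = P_out/V_p = 187.44/120 = 1.56 A.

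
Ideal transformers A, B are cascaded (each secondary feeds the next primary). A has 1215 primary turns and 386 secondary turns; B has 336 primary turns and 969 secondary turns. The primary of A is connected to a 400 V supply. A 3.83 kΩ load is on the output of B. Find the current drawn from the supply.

I_supply ≈ 0.0877 A

Secondary of A: V = 400.00 × 386/1215 = 127.08 V.
Secondary of B: V = 127.08 × 969/336 = 366.48 V.
I_load = 366.48/3830 = 0.095688 A, so P_out = 366.48 × 0.095688 = 35.068 W.
All ideal ⇒ P_in = P_out, so I_supply = 35.068/400 = 0.0877 A.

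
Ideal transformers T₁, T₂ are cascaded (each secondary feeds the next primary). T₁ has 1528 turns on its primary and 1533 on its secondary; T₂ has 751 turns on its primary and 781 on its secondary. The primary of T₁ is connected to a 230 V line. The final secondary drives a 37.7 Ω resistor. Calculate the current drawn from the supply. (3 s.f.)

Secondary of T₁: V = 230.00 × 1533/1528 = 230.75 V.
Secondary of T₂: V = 230.75 × 781/751 = 239.97 V.
I_load = 239.97/37.7 = 6.3653 A, so P_out = 239.97 × 6.3653 = 1527.5 W.
All ideal ⇒ P_in = P_out, so I_supply = 1527.5/230 = 6.64 A.

I_supply ≈ 6.64 A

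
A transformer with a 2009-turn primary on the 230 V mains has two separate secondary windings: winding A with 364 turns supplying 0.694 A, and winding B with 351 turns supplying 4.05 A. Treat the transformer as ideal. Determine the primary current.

V_A = 230 × 364/2009 = 41.672 V; V_B = 230 × 351/2009 = 40.184 V.
P_out = V_A I_A + V_B I_B = 41.672×0.694 + 40.184×4.05 = 28.921 + 162.75 = 191.67 W.
Ideal ⇒ P_in = P_out, so I_p = P_out/V_p = 191.67/230 = 0.833 A.

I_p ≈ 0.833 A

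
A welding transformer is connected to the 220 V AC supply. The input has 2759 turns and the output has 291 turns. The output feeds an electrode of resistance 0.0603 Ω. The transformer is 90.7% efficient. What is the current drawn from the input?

V_out = 220 × 291/2759 = 23.204 V.
I_out = V_out/R = 23.204/0.0603 = 384.81 A.
P_out = V_out I_out = 23.204 × 384.81 = 8929.2 W.
P_in = P_out/η = 8929.2/0.907 = 9844.7 W.
I_in = P_in/V_in = 9844.7/220 = 44.7 A.

I_in ≈ 44.7 A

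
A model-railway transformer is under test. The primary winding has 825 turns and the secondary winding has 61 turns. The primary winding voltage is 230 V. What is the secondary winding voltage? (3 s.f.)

V_s/V_p = N_s/N_p, so V_s = 230 × 61/825 = 17.0 V.

V_s ≈ 17.0 V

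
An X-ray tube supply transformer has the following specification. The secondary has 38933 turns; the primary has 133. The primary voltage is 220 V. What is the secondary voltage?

V_s/V_p = N_s/N_p, so V_s = 220 × 38933/133 = 64400 V.

V_s ≈ 64400 V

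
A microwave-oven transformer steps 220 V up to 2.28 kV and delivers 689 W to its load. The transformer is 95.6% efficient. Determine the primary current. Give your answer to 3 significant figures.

P_in = P_out/η = 689/0.956 = 720.71 W.
I_p = P_in/V_p = 720.71/220 = 3.28 A.

I_p ≈ 3.28 A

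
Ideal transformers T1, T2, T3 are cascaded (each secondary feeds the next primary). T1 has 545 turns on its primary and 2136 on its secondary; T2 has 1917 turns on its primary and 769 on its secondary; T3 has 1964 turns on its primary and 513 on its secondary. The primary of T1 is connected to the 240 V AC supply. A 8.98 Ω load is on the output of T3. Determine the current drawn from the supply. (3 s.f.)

I_supply ≈ 4.51 A

After T1: V = 240.00 × 2136/545 = 940.62 V.
After T2: V = 940.62 × 769/1917 = 377.33 V.
After T3: V = 377.33 × 513/1964 = 98.559 V.
I_load = 98.559/8.98 = 10.975 A, so P_out = 98.559 × 10.975 = 1081.7 W.
All ideal ⇒ P_in = P_out, so I_supply = 1081.7/240 = 4.51 A.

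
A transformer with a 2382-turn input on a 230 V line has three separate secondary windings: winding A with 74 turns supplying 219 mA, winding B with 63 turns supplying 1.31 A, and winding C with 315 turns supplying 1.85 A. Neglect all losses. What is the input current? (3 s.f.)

V_A = 230 × 74/2382 = 7.1453 V; V_B = 230 × 63/2382 = 6.0831 V; V_C = 230 × 315/2382 = 30.416 V.
P_out = V_A I_A + V_B I_B + V_C I_C = 7.1453×0.219 + 6.0831×1.31 + 30.416×1.85 = 1.5648 + 7.9689 + 56.269 = 65.803 W.
Ideal ⇒ P_in = P_out, so I_in = P_out/V_in = 65.803/230 = 0.286 A.

I_in ≈ 0.286 A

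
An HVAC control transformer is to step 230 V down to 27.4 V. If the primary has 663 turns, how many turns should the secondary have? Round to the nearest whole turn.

N_s = 79 turns

N_s/N_p = V_s/V_p, so N_s = 663 × 27.4/230 = 79.0 ≈ 79 turns.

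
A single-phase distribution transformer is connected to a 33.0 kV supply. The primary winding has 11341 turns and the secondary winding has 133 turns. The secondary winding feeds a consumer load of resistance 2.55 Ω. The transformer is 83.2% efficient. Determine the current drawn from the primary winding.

I_p ≈ 2.14 A

V_s = 33000 × 133/11341 = 387.00 V.
I_s = V_s/R = 387.00/2.55 = 151.77 A.
P_out = V_s I_s = 387.00 × 151.77 = 58734 W.
P_in = P_out/η = 58734/0.832 = 70594 W.
I_p = P_in/V_p = 70594/33000 = 2.14 A.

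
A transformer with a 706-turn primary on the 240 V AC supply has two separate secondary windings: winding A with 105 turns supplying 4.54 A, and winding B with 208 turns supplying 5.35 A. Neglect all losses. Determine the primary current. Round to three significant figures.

V_A = 240 × 105/706 = 35.694 V; V_B = 240 × 208/706 = 70.708 V.
P_out = V_A I_A + V_B I_B = 35.694×4.54 + 70.708×5.35 = 162.05 + 378.29 = 540.34 W.
Ideal ⇒ P_in = P_out, so I_p = P_out/V_p = 540.34/240 = 2.25 A.

I_p ≈ 2.25 A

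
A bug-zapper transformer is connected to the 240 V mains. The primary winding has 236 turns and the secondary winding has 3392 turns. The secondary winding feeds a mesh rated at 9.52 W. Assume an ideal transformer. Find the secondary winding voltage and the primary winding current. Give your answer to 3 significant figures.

V_s ≈ 3450 V, I_p ≈ 0.0397 A

V_s = V_p × N_s/N_p = 240 × 3392/236 = 3449.5 V.
I_s = P/V_s = 9.52/3449.5 = 0.0027598 A.
I_p = I_s × N_s/N_p = 0.0027598 × 3392/236 = 0.0397 A.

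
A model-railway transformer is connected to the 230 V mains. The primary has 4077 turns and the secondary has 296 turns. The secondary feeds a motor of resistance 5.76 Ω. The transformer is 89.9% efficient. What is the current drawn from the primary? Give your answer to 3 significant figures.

V_s = 230 × 296/4077 = 16.699 V.
I_s = V_s/R = 16.699/5.76 = 2.8991 A.
P_out = V_s I_s = 16.699 × 2.8991 = 48.410 W.
P_in = P_out/η = 48.410/0.899 = 53.849 W.
I_p = P_in/V_p = 53.849/230 = 0.234 A.

I_p ≈ 0.234 A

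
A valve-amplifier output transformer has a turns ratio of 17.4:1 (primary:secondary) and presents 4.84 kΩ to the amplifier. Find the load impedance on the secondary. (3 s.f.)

Z_s ≈ 16.0 Ω

Z_s = Z_p/(N_p/N_s)² = 4840/17.4² = 16.0 Ω.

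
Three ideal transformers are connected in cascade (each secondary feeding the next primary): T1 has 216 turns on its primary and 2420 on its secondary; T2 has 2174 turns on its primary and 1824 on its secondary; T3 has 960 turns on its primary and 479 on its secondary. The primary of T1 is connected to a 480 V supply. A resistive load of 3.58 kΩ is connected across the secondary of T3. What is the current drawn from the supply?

After T1: V = 480.00 × 2420/216 = 5377.8 V.
After T2: V = 5377.8 × 1824/2174 = 4512.0 V.
After T3: V = 4512.0 × 479/960 = 2251.3 V.
I_load = 2251.3/3580 = 0.62885 A, so P_out = 2251.3 × 0.62885 = 1415.7 W.
All ideal ⇒ P_in = P_out, so I_supply = 1415.7/480 = 2.95 A.

I_supply ≈ 2.95 A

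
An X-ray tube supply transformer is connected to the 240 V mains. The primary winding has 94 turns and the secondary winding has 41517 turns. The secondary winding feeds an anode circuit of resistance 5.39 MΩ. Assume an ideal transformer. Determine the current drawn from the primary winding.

V_s = V_p × N_s/N_p = 240 × 41517/94 = 106000 V.
I_s = V_s/R = 106000/(5.39×10^6) = 0.019666 A.
For an ideal transformer I_p N_p = I_s N_s, so I_p = 0.019666 × 41517/94 = 8.69 A.

I_p ≈ 8.69 A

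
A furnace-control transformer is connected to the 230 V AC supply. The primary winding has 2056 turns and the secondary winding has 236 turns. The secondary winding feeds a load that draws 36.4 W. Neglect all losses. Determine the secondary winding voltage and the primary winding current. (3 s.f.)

V_s ≈ 26.4 V, I_p ≈ 0.158 A

V_s = V_p × N_s/N_p = 230 × 236/2056 = 26.401 V.
I_s = P/V_s = 36.4/26.401 = 1.3787 A.
I_p = I_s × N_s/N_p = 1.3787 × 236/2056 = 0.158 A.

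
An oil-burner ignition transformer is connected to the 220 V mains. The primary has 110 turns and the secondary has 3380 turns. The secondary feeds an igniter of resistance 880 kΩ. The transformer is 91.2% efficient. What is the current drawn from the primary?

V_s = 220 × 3380/110 = 6760.0 V.
I_s = V_s/R = 6760.0/880000 = 0.0076818 A.
P_out = V_s I_s = 6760.0 × 0.0076818 = 51.929 W.
P_in = P_out/η = 51.929/0.912 = 56.940 W.
I_p = P_in/V_p = 56.940/220 = 0.259 A.

I_p ≈ 0.259 A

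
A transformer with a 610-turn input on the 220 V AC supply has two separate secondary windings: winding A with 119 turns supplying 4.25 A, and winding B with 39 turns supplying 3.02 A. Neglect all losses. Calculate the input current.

I_in ≈ 1.02 A

V_A = 220 × 119/610 = 42.918 V; V_B = 220 × 39/610 = 14.066 V.
P_out = V_A I_A + V_B I_B = 42.918×4.25 + 14.066×3.02 = 182.40 + 42.478 = 224.88 W.
Ideal ⇒ P_in = P_out, so I_in = P_out/V_in = 224.88/220 = 1.02 A.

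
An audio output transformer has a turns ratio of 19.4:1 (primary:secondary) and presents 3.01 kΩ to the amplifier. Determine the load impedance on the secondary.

Z_s = Z_p/(N_p/N_s)² = 3010/19.4² = 8.00 Ω.

Z_s ≈ 8.00 Ω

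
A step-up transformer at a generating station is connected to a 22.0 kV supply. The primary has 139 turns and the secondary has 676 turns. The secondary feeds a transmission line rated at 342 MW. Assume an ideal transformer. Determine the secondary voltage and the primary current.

V_s ≈ 107000 V, I_p ≈ 15500 A

V_s = V_p × N_s/N_p = 22000 × 676/139 = 106990 V.
I_s = P/V_s = 3.42×10^8/106990 = 3196.5 A.
I_p = I_s × N_s/N_p = 3196.5 × 676/139 = 15500 A.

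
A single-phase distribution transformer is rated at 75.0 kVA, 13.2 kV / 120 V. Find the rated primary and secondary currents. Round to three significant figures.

I_p ≈ 5.68 A, I_s ≈ 625 A

I_p = S/V_p = 75000/13200 = 5.68 A.
I_s = S/V_s = 75000/120 = 625 A.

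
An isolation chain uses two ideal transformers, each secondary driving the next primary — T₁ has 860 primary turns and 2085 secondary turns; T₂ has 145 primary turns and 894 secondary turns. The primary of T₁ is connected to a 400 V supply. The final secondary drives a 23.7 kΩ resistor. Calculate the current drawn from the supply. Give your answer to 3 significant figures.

I_supply ≈ 3.77 A

Secondary of T₁: V = 400.00 × 2085/860 = 969.77 V.
Secondary of T₂: V = 969.77 × 894/145 = 5979.1 V.
I_load = 5979.1/23700 = 0.25228 A, so P_out = 5979.1 × 0.25228 = 1508.4 W.
All ideal ⇒ P_in = P_out, so I_supply = 1508.4/400 = 3.77 A.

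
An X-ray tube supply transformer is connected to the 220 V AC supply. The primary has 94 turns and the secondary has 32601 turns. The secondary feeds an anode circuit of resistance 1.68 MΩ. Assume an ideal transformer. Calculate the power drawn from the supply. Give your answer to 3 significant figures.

P ≈ 3470 W

V_s = V_p × N_s/N_p = 220 × 32601/94 = 76300 V.
I_s = V_s/R = 76300/(1.68×10^6) = 0.045417 A.
I_p = I_s × N_s/N_p = 0.045417 × 32601/94 = 15.751 A.
P = V_p I_p = 220 × 15.751 = 3470 W.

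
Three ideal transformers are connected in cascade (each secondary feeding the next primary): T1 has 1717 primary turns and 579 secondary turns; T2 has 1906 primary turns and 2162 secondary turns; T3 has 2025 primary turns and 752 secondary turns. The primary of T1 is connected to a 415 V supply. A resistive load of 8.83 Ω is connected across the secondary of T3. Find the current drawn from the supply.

I_supply ≈ 0.948 A

After T1: V = 415.00 × 579/1717 = 139.94 V.
After T2: V = 139.94 × 2162/1906 = 158.74 V.
After T3: V = 158.74 × 752/2025 = 58.950 V.
I_load = 58.950/8.83 = 6.6761 A, so P_out = 58.950 × 6.6761 = 393.55 W.
All ideal ⇒ P_in = P_out, so I_supply = 393.55/415 = 0.948 A.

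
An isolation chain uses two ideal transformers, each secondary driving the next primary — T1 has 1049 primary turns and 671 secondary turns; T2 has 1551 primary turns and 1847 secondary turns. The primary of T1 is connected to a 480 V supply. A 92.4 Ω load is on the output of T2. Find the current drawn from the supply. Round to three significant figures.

I_supply ≈ 3.01 A

Secondary of T1: V = 480.00 × 671/1049 = 307.04 V.
Secondary of T2: V = 307.04 × 1847/1551 = 365.63 V.
I_load = 365.63/92.4 = 3.9570 A, so P_out = 365.63 × 3.9570 = 1446.8 W.
All ideal ⇒ P_in = P_out, so I_supply = 1446.8/480 = 3.01 A.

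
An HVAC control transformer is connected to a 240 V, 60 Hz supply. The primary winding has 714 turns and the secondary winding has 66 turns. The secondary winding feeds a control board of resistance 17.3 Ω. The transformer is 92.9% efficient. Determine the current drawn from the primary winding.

I_p ≈ 0.128 A

V_s = 240 × 66/714 = 22.185 V.
I_s = V_s/R = 22.185/17.3 = 1.2824 A.
P_out = V_s I_s = 22.185 × 1.2824 = 28.449 W.
P_in = P_out/η = 28.449/0.929 = 30.623 W.
I_p = P_in/V_p = 30.623/240 = 0.128 A.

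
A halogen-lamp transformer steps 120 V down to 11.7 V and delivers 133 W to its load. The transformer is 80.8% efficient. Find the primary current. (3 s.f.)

I_p ≈ 1.37 A

P_in = P_out/η = 133/0.808 = 164.60 W.
I_p = P_in/V_p = 164.60/120 = 1.37 A.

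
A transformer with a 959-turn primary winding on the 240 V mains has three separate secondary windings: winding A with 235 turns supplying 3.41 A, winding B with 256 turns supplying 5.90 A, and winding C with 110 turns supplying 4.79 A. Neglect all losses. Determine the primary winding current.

I_p ≈ 2.96 A

V_A = 240 × 235/959 = 58.811 V; V_B = 240 × 256/959 = 64.067 V; V_C = 240 × 110/959 = 27.529 V.
P_out = V_A I_A + V_B I_B + V_C I_C = 58.811×3.41 + 64.067×5.90 + 27.529×4.79 = 200.55 + 377.99 + 131.86 = 710.40 W.
Ideal ⇒ P_in = P_out, so I_p = P_out/V_p = 710.40/240 = 2.96 A.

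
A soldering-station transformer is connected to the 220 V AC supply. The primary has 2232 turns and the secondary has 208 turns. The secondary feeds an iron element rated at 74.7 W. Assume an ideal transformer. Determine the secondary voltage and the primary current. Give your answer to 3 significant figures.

V_s ≈ 20.5 V, I_p ≈ 0.340 A

V_s = V_p × N_s/N_p = 220 × 208/2232 = 20.502 V.
I_s = P/V_s = 74.7/20.502 = 3.6436 A.
I_p = I_s × N_s/N_p = 3.6436 × 208/2232 = 0.340 A.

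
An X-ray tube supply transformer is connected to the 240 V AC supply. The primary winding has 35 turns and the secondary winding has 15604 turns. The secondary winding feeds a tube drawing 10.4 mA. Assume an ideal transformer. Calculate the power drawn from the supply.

I_p = I_s × N_s/N_p = 0.0104 × 15604/35 = 4.6366 A.
P = V_p I_p = 240 × 4.6366 = 1110 W.

P ≈ 1110 W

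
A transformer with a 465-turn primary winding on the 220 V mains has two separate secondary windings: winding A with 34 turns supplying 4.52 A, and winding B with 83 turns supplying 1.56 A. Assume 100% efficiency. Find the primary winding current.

I_p ≈ 0.609 A

V_A = 220 × 34/465 = 16.086 V; V_B = 220 × 83/465 = 39.269 V.
P_out = V_A I_A + V_B I_B = 16.086×4.52 + 39.269×1.56 = 72.709 + 61.259 = 133.97 W.
Ideal ⇒ P_in = P_out, so I_p = P_out/V_p = 133.97/220 = 0.609 A.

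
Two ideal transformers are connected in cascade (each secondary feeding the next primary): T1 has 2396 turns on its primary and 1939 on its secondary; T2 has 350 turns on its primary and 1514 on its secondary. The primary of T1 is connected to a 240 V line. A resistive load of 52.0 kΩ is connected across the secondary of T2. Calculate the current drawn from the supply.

I_supply ≈ 0.0566 A

After T1: V = 240.00 × 1939/2396 = 194.22 V.
After T2: V = 194.22 × 1514/350 = 840.16 V.
I_load = 840.16/52000 = 0.016157 A, so P_out = 840.16 × 0.016157 = 13.574 W.
All ideal ⇒ P_in = P_out, so I_supply = 13.574/240 = 0.0566 A.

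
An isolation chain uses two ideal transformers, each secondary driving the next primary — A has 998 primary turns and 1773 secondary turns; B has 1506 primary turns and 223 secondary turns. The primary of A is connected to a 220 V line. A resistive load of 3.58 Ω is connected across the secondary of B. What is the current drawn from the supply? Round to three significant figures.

I_supply ≈ 4.25 A

After A: V = 220.00 × 1773/998 = 390.84 V.
After B: V = 390.84 × 223/1506 = 57.874 V.
I_load = 57.874/3.58 = 16.166 A, so P_out = 57.874 × 16.166 = 935.57 W.
All ideal ⇒ P_in = P_out, so I_supply = 935.57/220 = 4.25 A.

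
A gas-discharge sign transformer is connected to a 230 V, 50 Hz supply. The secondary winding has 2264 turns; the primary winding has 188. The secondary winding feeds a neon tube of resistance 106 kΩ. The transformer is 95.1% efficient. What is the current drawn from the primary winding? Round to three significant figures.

I_p ≈ 0.331 A

V_s = 230 × 2264/188 = 2769.8 V.
I_s = V_s/R = 2769.8/106000 = 0.026130 A.
P_out = V_s I_s = 2769.8 × 0.026130 = 72.375 W.
P_in = P_out/η = 72.375/0.951 = 76.104 W.
I_p = P_in/V_p = 76.104/230 = 0.331 A.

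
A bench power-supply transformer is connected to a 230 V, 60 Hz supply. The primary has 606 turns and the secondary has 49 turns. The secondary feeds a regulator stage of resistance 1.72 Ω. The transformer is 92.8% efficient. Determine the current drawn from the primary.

I_p ≈ 0.942 A

V_s = 230 × 49/606 = 18.597 V.
I_s = V_s/R = 18.597/1.72 = 10.812 A.
P_out = V_s I_s = 18.597 × 10.812 = 201.08 W.
P_in = P_out/η = 201.08/0.928 = 216.68 W.
I_p = P_in/V_p = 216.68/230 = 0.942 A.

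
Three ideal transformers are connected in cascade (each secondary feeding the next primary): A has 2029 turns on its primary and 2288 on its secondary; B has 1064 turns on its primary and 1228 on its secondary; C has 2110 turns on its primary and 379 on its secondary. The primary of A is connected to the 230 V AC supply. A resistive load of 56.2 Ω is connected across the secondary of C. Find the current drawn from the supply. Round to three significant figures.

Secondary of A: V = 230.00 × 2288/2029 = 259.36 V.
Secondary of B: V = 259.36 × 1228/1064 = 299.34 V.
Secondary of C: V = 299.34 × 379/2110 = 53.767 V.
I_load = 53.767/56.2 = 0.95671 A, so P_out = 53.767 × 0.95671 = 51.439 W.
All ideal ⇒ P_in = P_out, so I_supply = 51.439/230 = 0.224 A.

I_supply ≈ 0.224 A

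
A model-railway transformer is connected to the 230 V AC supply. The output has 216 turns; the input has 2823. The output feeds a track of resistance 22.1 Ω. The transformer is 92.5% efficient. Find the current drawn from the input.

I_in ≈ 0.0659 A

V_out = 230 × 216/2823 = 17.598 V.
I_out = V_out/R = 17.598/22.1 = 0.79630 A.
P_out = V_out I_out = 17.598 × 0.79630 = 14.014 W.
P_in = P_out/η = 14.014/0.925 = 15.150 W.
I_in = P_in/V_in = 15.150/230 = 0.0659 A.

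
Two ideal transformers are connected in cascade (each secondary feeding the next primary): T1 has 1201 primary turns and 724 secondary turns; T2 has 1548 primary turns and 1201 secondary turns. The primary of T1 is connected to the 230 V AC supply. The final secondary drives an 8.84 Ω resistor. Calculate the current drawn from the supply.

After T1: V = 230.00 × 724/1201 = 138.65 V.
After T2: V = 138.65 × 1201/1548 = 107.57 V.
I_load = 107.57/8.84 = 12.169 A, so P_out = 107.57 × 12.169 = 1309.0 W.
All ideal ⇒ P_in = P_out, so I_supply = 1309.0/230 = 5.69 A.

I_supply ≈ 5.69 A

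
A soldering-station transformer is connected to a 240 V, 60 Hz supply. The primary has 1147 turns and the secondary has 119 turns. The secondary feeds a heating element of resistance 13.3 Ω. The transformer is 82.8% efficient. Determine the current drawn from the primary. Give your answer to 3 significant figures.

V_s = 240 × 119/1147 = 24.900 V.
I_s = V_s/R = 24.900/13.3 = 1.8722 A.
P_out = V_s I_s = 24.900 × 1.8722 = 46.616 W.
P_in = P_out/η = 46.616/0.828 = 56.300 W.
I_p = P_in/V_p = 56.300/240 = 0.235 A.

I_p ≈ 0.235 A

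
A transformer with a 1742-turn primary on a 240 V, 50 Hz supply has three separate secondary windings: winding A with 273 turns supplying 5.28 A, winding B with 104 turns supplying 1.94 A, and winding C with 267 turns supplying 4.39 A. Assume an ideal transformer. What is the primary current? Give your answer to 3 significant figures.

I_p ≈ 1.62 A

V_A = 240 × 273/1742 = 37.612 V; V_B = 240 × 104/1742 = 14.328 V; V_C = 240 × 267/1742 = 36.785 V.
P_out = V_A I_A + V_B I_B + V_C I_C = 37.612×5.28 + 14.328×1.94 + 36.785×4.39 = 198.59 + 27.797 + 161.49 = 387.88 W.
Ideal ⇒ P_in = P_out, so I_p = P_out/V_p = 387.88/240 = 1.62 A.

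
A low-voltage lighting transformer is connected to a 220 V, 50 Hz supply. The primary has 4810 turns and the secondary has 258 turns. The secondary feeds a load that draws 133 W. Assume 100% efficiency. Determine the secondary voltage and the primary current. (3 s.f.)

V_s = V_p × N_s/N_p = 220 × 258/4810 = 11.800 V.
I_s = P/V_s = 133/11.800 = 11.271 A.
I_p = I_s × N_s/N_p = 11.271 × 258/4810 = 0.605 A.

V_s ≈ 11.8 V, I_p ≈ 0.605 A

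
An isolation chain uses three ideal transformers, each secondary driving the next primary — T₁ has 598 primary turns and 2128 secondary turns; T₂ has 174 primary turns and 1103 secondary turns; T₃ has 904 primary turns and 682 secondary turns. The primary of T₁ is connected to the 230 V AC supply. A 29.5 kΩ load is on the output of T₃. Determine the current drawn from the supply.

After T₁: V = 230.00 × 2128/598 = 818.46 V.
After T₂: V = 818.46 × 1103/174 = 5188.3 V.
After T₃: V = 5188.3 × 682/904 = 3914.2 V.
I_load = 3914.2/29500 = 0.13268 A, so P_out = 3914.2 × 0.13268 = 519.35 W.
All ideal ⇒ P_in = P_out, so I_supply = 519.35/230 = 2.26 A.

I_supply ≈ 2.26 A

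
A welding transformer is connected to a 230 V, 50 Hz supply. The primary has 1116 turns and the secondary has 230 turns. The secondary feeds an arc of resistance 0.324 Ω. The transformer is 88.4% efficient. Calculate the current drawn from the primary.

I_p ≈ 34.1 A

V_s = 230 × 230/1116 = 47.401 V.
I_s = V_s/R = 47.401/0.324 = 146.30 A.
P_out = V_s I_s = 47.401 × 146.30 = 6934.9 W.
P_in = P_out/η = 6934.9/0.884 = 7844.9 W.
I_p = P_in/V_p = 7844.9/230 = 34.1 A.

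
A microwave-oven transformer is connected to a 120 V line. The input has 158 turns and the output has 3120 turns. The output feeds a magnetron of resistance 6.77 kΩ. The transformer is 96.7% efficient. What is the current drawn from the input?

I_in ≈ 7.15 A

V_out = 120 × 3120/158 = 2369.6 V.
I_out = V_out/R = 2369.6/6770 = 0.35002 A.
P_out = V_out I_out = 2369.6 × 0.35002 = 829.41 W.
P_in = P_out/η = 829.41/0.967 = 857.71 W.
I_in = P_in/V_in = 857.71/120 = 7.15 A.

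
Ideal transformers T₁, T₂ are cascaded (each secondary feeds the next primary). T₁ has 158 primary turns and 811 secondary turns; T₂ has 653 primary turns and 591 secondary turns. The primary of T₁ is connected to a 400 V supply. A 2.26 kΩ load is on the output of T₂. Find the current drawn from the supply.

I_supply ≈ 3.82 A

After T₁: V = 400.00 × 811/158 = 2053.2 V.
After T₂: V = 2053.2 × 591/653 = 1858.2 V.
I_load = 1858.2/2260 = 0.82222 A, so P_out = 1858.2 × 0.82222 = 1527.9 W.
All ideal ⇒ P_in = P_out, so I_supply = 1527.9/400 = 3.82 A.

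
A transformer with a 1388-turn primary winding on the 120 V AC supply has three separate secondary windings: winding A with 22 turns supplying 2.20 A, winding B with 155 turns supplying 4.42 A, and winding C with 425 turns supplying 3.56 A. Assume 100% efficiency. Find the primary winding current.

I_p ≈ 1.62 A

V_A = 120 × 22/1388 = 1.9020 V; V_B = 120 × 155/1388 = 13.401 V; V_C = 120 × 425/1388 = 36.744 V.
P_out = V_A I_A + V_B I_B + V_C I_C = 1.9020×2.20 + 13.401×4.42 + 36.744×3.56 = 4.1844 + 59.231 + 130.81 = 194.22 W.
Ideal ⇒ P_in = P_out, so I_p = P_out/V_p = 194.22/120 = 1.62 A.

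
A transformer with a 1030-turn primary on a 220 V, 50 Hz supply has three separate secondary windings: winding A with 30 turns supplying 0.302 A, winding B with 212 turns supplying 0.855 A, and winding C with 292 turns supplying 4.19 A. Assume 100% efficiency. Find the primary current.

V_A = 220 × 30/1030 = 6.4078 V; V_B = 220 × 212/1030 = 45.282 V; V_C = 220 × 292/1030 = 62.369 V.
P_out = V_A I_A + V_B I_B + V_C I_C = 6.4078×0.302 + 45.282×0.855 + 62.369×4.19 = 1.9351 + 38.716 + 261.33 = 301.98 W.
Ideal ⇒ P_in = P_out, so I_p = P_out/V_p = 301.98/220 = 1.37 A.

I_p ≈ 1.37 A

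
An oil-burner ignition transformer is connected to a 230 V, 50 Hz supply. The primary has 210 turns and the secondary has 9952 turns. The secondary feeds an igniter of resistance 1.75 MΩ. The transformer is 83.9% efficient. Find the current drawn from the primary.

I_p ≈ 0.352 A

V_s = 230 × 9952/210 = 10900 V.
I_s = V_s/R = 10900/(1.75×10^6) = 0.0062285 A.
P_out = V_s I_s = 10900 × 0.0062285 = 67.889 W.
P_in = P_out/η = 67.889/0.839 = 80.917 W.
I_p = P_in/V_p = 80.917/230 = 0.352 A.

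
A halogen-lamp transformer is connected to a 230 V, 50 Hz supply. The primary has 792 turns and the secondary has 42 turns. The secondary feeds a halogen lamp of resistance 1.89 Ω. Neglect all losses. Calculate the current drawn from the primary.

V_s = V_p × N_s/N_p = 230 × 42/792 = 12.197 V.
I_s = V_s/R = 12.197/1.89 = 6.4534 A.
For an ideal transformer I_p N_p = I_s N_s, so I_p = 6.4534 × 42/792 = 0.342 A.

I_p ≈ 0.342 A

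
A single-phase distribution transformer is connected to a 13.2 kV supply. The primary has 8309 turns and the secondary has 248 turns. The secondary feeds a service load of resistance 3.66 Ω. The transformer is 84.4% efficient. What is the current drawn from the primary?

I_p ≈ 3.81 A

V_s = 13200 × 248/8309 = 393.98 V.
I_s = V_s/R = 393.98/3.66 = 107.65 A.
P_out = V_s I_s = 393.98 × 107.65 = 42410 W.
P_in = P_out/η = 42410/0.844 = 50249 W.
I_p = P_in/V_p = 50249/13200 = 3.81 A.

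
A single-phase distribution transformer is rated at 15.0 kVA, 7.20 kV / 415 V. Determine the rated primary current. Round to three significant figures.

I_p ≈ 2.08 A

I_p = S/V_p = 15000/7200 = 2.08 A.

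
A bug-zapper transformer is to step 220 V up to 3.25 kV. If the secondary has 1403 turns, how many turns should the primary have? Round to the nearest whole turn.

N_p/N_s = V_p/V_s, so N_p = 1403 × 220/3250 = 95.0 ≈ 95 turns.

N_p = 95 turns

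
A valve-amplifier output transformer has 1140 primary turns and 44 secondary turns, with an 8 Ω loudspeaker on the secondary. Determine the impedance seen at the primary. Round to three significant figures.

Z_p ≈ 5370 Ω

Z_p = (N_p/N_s)² × Z_s = (1140/44)² × 8 = 5370 Ω.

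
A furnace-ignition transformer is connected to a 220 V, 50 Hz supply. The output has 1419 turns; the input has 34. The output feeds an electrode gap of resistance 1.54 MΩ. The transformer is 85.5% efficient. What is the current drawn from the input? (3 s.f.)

I_in ≈ 0.291 A

V_out = 220 × 1419/34 = 9181.8 V.
I_out = V_out/R = 9181.8/(1.54×10^6) = 0.0059622 A.
P_out = V_out I_out = 9181.8 × 0.0059622 = 54.743 W.
P_in = P_out/η = 54.743/0.855 = 64.027 W.
I_in = P_in/V_in = 64.027/220 = 0.291 A.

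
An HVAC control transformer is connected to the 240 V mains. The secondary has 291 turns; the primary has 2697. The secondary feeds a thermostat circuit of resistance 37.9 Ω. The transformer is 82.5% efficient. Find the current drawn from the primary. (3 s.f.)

V_s = 240 × 291/2697 = 25.895 V.
I_s = V_s/R = 25.895/37.9 = 0.68326 A.
P_out = V_s I_s = 25.895 × 0.68326 = 17.693 W.
P_in = P_out/η = 17.693/0.825 = 21.446 W.
I_p = P_in/V_p = 21.446/240 = 0.0894 A.

I_p ≈ 0.0894 A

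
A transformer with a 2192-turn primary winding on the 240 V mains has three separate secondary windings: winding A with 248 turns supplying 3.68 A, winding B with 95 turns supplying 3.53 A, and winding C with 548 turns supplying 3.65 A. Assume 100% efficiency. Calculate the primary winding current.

I_p ≈ 1.48 A

V_A = 240 × 248/2192 = 27.153 V; V_B = 240 × 95/2192 = 10.401 V; V_C = 240 × 548/2192 = 60.000 V.
P_out = V_A I_A + V_B I_B + V_C I_C = 27.153×3.68 + 10.401×3.53 + 60.000×3.65 = 99.924 + 36.717 + 219.00 = 355.64 W.
Ideal ⇒ P_in = P_out, so I_p = P_out/V_p = 355.64/240 = 1.48 A.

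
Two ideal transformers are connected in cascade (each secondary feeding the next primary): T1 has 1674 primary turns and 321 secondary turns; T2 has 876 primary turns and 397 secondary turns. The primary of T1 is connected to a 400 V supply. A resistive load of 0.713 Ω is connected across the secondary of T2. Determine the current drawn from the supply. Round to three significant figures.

After T1: V = 400.00 × 321/1674 = 76.703 V.
After T2: V = 76.703 × 397/876 = 34.761 V.
I_load = 34.761/0.713 = 48.754 A, so P_out = 34.761 × 48.754 = 1694.7 W.
All ideal ⇒ P_in = P_out, so I_supply = 1694.7/400 = 4.24 A.

I_supply ≈ 4.24 A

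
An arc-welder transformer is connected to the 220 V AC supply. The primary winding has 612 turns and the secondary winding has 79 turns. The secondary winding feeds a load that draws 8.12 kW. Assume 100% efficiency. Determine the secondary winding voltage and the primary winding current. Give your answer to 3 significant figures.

V_s = V_p × N_s/N_p = 220 × 79/612 = 28.399 V.
I_s = P/V_s = 8120/28.399 = 285.93 A.
I_p = I_s × N_s/N_p = 285.93 × 79/612 = 36.9 A.

V_s ≈ 28.4 V, I_p ≈ 36.9 A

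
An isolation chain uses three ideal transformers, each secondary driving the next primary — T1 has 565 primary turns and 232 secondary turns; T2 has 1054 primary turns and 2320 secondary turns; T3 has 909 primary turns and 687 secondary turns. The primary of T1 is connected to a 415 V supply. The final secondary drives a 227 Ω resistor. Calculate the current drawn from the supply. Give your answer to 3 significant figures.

After T1: V = 415.00 × 232/565 = 170.41 V.
After T2: V = 170.41 × 2320/1054 = 375.09 V.
After T3: V = 375.09 × 687/909 = 283.48 V.
I_load = 283.48/227 = 1.2488 A, so P_out = 283.48 × 1.2488 = 354.02 W.
All ideal ⇒ P_in = P_out, so I_supply = 354.02/415 = 0.853 A.

I_supply ≈ 0.853 A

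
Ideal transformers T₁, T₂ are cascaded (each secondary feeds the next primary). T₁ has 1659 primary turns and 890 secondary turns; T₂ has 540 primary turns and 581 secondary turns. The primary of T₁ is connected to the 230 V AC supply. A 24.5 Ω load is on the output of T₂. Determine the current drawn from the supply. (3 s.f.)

I_supply ≈ 3.13 A

After T₁: V = 230.00 × 890/1659 = 123.39 V.
After T₂: V = 123.39 × 581/540 = 132.76 V.
I_load = 132.76/24.5 = 5.4186 A, so P_out = 132.76 × 5.4186 = 719.35 W.
All ideal ⇒ P_in = P_out, so I_supply = 719.35/230 = 3.13 A.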